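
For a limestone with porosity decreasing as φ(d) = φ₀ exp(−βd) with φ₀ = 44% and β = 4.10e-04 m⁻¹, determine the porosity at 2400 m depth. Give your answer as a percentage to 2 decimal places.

Working in km (1 km = 1000 m; β in km⁻¹ = β in m⁻¹ × 1000):
φ = φ₀·exp(−β·d) = 0.44 × exp(−0.41 × 2.4) = 0.44 × exp(−0.984)
  = 0.44 × 0.3738 = 0.1645

16.45%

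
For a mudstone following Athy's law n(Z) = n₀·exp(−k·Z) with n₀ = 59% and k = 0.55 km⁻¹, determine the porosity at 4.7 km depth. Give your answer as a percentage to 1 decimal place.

4.4%

n = n₀·exp(−k·Z) = 0.59 × exp(−0.55 × 4.7) = 0.59 × exp(−2.585)
  = 0.59 × 0.0754 = 0.0445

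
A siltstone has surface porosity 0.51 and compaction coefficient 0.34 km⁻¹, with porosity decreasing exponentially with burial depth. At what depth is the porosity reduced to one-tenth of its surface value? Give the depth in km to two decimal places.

6.77 km

phi/phi₀ = 1/10 ⇒ exp(−k·Z) = 1/10 ⇒ Z = ln(10) / k
Z = 2.3026 / 0.34 = 6.772 km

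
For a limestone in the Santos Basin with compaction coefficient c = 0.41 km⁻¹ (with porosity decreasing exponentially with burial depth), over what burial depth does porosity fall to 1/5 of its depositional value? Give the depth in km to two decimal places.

3.93 km

phi/phi₀ = 1/5 ⇒ exp(−c·d) = 1/5 ⇒ d = ln(5) / c
d = 1.6094 / 0.41 = 3.925 km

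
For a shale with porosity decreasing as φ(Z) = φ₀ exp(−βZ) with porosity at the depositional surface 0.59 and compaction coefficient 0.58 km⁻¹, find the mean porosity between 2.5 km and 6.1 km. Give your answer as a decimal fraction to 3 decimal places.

0.058

⟨φ⟩ = (1/(Z₂−Z₁)) ∫ φ₀ e^(−βZ) dZ = φ₀·(e^(−β·Z₁) − e^(−β·Z₂)) / (β·(Z₂−Z₁))
e^(−0.58×2.5) = 0.2346; e^(−0.58×6.1) = 0.0291
⟨φ⟩ = 0.59 × (0.2346 − 0.0291) / (0.58 × 3.6) = 0.59 × 0.0984 = 0.0581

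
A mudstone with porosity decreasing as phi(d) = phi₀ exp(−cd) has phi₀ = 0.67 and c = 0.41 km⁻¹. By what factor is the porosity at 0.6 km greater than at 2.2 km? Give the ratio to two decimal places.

phi(d₁)/phi(d₂) = e^(−c·d₁)/e^(−c·d₂) = e^{c(d₂−d₁)}
= exp(0.41 × 1.6) = exp(0.656) = 1.9271

1.93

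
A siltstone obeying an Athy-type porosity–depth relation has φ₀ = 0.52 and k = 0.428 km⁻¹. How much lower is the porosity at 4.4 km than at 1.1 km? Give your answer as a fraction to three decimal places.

φ(1.1) = 0.52·e^(−0.428×1.1) = 0.3247
φ(4.4) = 0.52·e^(−0.428×4.4) = 0.0791
Δφ = 0.3247 − 0.0791 = 0.2456

0.246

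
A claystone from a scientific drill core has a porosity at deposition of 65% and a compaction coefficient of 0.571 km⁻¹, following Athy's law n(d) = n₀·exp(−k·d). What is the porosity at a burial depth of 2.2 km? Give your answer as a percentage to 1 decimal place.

18.5%

n = n₀·exp(−k·d) = 0.65 × exp(−0.571 × 2.2) = 0.65 × exp(−1.256)
  = 0.65 × 0.2847 = 0.1851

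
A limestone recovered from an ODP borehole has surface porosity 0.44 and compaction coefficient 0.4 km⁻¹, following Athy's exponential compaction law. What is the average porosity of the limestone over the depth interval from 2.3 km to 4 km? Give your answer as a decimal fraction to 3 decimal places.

0.127

⟨φ⟩ = (1/(Z₂−Z₁)) ∫ φ₀ e^(−kZ) dZ = φ₀·(e^(−k·Z₁) − e^(−k·Z₂)) / (k·(Z₂−Z₁))
e^(−0.4×2.3) = 0.3985; e^(−0.4×4) = 0.2019
⟨φ⟩ = 0.44 × (0.3985 − 0.2019) / (0.4 × 1.7) = 0.44 × 0.2892 = 0.1272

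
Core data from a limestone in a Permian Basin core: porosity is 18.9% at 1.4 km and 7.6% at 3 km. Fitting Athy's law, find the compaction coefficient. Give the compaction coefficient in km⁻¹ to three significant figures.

0.569 km⁻¹

Athy: n(z) = n₀ e^(−cz) ⇒ n₁/n₂ = e^{c(z₂−z₁)} ⇒ c = ln(n₁/n₂)/(z₂−z₁)
c = ln(0.189/0.076) / (3 − 1.4) = ln(2.487) / 1.6 = 0.9110 / 1.6 = 0.5694 km⁻¹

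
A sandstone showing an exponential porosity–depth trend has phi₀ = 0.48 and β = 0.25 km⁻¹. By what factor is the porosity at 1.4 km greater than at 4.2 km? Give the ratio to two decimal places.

2.01

phi(z₁)/phi(z₂) = e^(−β·z₁)/e^(−β·z₂) = e^{β(z₂−z₁)}
= exp(0.25 × 2.8) = exp(0.7) = 2.0138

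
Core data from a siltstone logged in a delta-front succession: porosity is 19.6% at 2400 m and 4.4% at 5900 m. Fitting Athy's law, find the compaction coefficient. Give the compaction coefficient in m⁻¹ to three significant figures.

Working in km (1 km = 1000 m; k in km⁻¹ = k in m⁻¹ × 1000):
Athy: phi(z) = phi₀ e^(−kz) ⇒ phi₁/phi₂ = e^{k(z₂−z₁)} ⇒ k = ln(phi₁/phi₂)/(z₂−z₁)
k = ln(0.196/0.044) / (5.9 − 2.4) = ln(4.455) / 3.5 = 1.4939 / 3.5 = 0.4268 km⁻¹

0.000427 m⁻¹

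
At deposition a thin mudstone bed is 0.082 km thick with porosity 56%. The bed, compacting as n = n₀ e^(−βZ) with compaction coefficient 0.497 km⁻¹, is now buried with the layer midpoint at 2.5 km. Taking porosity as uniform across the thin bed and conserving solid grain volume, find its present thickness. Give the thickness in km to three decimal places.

Porosity at 2.5 km: n = 0.56·exp(−0.497×2.5) = 0.1617
Solid-volume conservation: h(1−n) = h₀(1−n₀) ⇒ h = h₀·(1−n₀)/(1−n)
h = 0.082 × (1 − 0.56)/(1 − 0.1617) = 0.082 × 0.5248 = 0.0430 km

0.043 km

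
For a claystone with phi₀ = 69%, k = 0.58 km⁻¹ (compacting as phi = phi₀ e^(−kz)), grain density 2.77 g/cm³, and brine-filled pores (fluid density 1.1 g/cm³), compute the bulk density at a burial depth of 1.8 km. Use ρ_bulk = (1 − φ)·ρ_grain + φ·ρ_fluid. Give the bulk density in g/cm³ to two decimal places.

Porosity at depth: phi = 0.69·exp(−0.58×1.8) = 0.69×0.3520 = 0.2429
Bulk density: ρ_b = (1−phi)ρ_g + phi·ρ_f = 0.7571×2.77 + 0.2429×1.1
       = 2.097 + 0.267 = 2.364 g/cm³

2.36 g/cm³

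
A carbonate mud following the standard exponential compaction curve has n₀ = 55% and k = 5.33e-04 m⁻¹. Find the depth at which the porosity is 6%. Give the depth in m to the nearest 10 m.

Working in km (1 km = 1000 m; k in km⁻¹ = k in m⁻¹ × 1000):
Invert Athy's law: z = ln(n₀/n) / k
z = ln(0.55/0.06) / 0.533 = ln(9.167) / 0.533 = 2.2156 / 0.533 = 4.157 km

4160 m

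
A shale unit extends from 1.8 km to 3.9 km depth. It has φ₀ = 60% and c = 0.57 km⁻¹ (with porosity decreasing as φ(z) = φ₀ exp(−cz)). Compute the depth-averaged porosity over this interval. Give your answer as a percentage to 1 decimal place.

⟨φ⟩ = (1/(z₂−z₁)) ∫ φ₀ e^(−cz) dz = φ₀·(e^(−c·z₁) − e^(−c·z₂)) / (c·(z₂−z₁))
e^(−0.57×1.8) = 0.3584; e^(−0.57×3.9) = 0.1083
⟨φ⟩ = 0.6 × (0.3584 − 0.1083) / (0.57 × 2.1) = 0.6 × 0.2090 = 0.1254

12.5%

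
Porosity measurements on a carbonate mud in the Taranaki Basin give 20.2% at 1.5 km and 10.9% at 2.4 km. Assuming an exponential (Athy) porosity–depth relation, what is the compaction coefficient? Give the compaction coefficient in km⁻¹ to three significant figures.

Athy: n(d) = n₀ e^(−βd) ⇒ n₁/n₂ = e^{β(d₂−d₁)} ⇒ β = ln(n₁/n₂)/(d₂−d₁)
β = ln(0.202/0.109) / (2.4 − 1.5) = ln(1.853) / 0.9 = 0.6169 / 0.9 = 0.6855 km⁻¹

0.685 km⁻¹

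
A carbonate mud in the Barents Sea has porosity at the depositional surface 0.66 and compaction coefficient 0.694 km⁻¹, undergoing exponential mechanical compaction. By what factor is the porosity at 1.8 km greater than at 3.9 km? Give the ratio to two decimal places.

n(z₁)/n(z₂) = e^(−c·z₁)/e^(−c·z₂) = e^{c(z₂−z₁)}
= exp(0.694 × 2.1) = exp(1.457) = 4.2948

4.29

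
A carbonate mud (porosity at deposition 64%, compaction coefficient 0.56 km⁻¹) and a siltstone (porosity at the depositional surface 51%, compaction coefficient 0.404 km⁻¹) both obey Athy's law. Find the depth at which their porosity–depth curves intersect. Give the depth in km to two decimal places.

1.46 km

Set φ₀ₐ e^(−kₐz) = φ₀ᵦ e^(−kᵦz) ⇒ ln(φ₀ₐ/φ₀ᵦ) = (kₐ − kᵦ)·z
z = ln(0.64/0.51) / (0.56 − 0.404) = 0.2271 / 0.156 = 1.455 km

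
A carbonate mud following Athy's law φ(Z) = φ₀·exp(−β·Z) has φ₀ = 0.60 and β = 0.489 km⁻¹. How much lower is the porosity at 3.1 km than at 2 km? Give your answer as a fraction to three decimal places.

φ(2) = 0.6·e^(−0.489×2) = 0.2256
φ(3.1) = 0.6·e^(−0.489×3.1) = 0.1318
Δφ = 0.2256 − 0.1318 = 0.0939

0.094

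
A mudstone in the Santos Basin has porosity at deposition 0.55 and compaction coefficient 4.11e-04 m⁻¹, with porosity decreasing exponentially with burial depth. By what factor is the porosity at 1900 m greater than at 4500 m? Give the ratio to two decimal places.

Working in km (1 km = 1000 m; k in km⁻¹ = k in m⁻¹ × 1000):
phi(z₁)/phi(z₂) = e^(−k·z₁)/e^(−k·z₂) = e^{k(z₂−z₁)}
= exp(0.411 × 2.6) = exp(1.069) = 2.9113

2.91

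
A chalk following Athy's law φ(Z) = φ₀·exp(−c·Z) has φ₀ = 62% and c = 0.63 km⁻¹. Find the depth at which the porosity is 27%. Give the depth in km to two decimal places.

1.32 km

Invert Athy's law: Z = ln(φ₀/φ) / c
Z = ln(0.62/0.27) / 0.63 = ln(2.296) / 0.63 = 0.8313 / 0.63 = 1.320 km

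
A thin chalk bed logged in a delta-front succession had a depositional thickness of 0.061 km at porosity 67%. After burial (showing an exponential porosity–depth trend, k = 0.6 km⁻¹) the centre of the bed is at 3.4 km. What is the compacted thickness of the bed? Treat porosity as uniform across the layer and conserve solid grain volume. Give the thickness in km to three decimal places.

0.022 km

Porosity at 3.4 km: φ = 0.67·exp(−0.6×3.4) = 0.0871
Solid-volume conservation: h(1−φ) = h₀(1−φ₀) ⇒ h = h₀·(1−φ₀)/(1−φ)
h = 0.061 × (1 − 0.67)/(1 − 0.0871) = 0.061 × 0.3615 = 0.0221 km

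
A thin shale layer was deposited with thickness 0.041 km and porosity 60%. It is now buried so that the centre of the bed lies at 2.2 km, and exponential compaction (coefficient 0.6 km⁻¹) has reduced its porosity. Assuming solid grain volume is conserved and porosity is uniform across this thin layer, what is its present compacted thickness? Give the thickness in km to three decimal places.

Porosity at 2.2 km: phi = 0.6·exp(−0.6×2.2) = 0.1603
Solid-volume conservation: h(1−phi) = h₀(1−phi₀) ⇒ h = h₀·(1−phi₀)/(1−phi)
h = 0.041 × (1 − 0.6)/(1 − 0.1603) = 0.041 × 0.4763 = 0.0195 km

0.020 km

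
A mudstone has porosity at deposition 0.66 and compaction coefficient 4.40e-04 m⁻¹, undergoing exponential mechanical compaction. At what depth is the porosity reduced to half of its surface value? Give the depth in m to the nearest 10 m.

1580 m

Working in km (1 km = 1000 m; β in km⁻¹ = β in m⁻¹ × 1000):
n/n₀ = 1/2 ⇒ exp(−β·d) = 1/2 ⇒ d = ln(2) / β
d = 0.6931 / 0.44 = 1.575 km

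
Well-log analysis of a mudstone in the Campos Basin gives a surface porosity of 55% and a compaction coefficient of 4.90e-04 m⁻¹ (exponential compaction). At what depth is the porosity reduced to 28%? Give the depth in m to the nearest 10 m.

1380 m

Working in km (1 km = 1000 m; k in km⁻¹ = k in m⁻¹ × 1000):
Invert Athy's law: z = ln(phi₀/phi) / k
z = ln(0.55/0.28) / 0.49 = ln(1.964) / 0.49 = 0.6751 / 0.49 = 1.378 km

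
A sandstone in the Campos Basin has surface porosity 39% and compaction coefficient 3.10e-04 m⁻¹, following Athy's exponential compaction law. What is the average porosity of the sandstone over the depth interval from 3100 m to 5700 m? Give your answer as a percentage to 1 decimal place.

Working in km (1 km = 1000 m; k in km⁻¹ = k in m⁻¹ × 1000):
⟨n⟩ = (1/(d₂−d₁)) ∫ n₀ e^(−kd) dd = n₀·(e^(−k·d₁) − e^(−k·d₂)) / (k·(d₂−d₁))
e^(−0.31×3.1) = 0.3825; e^(−0.31×5.7) = 0.1708
⟨n⟩ = 0.39 × (0.3825 − 0.1708) / (0.31 × 2.6) = 0.39 × 0.2626 = 0.1024

10.2%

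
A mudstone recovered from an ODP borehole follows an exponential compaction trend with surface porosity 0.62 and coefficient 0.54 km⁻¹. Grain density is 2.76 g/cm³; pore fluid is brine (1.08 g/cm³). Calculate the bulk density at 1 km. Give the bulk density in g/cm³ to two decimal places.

Porosity at depth: phi = 0.62·exp(−0.54×1) = 0.62×0.5827 = 0.3613
Bulk density: ρ_b = (1−phi)ρ_g + phi·ρ_f = 0.6387×2.76 + 0.3613×1.08
       = 1.763 + 0.390 = 2.153 g/cm³

2.15 g/cm³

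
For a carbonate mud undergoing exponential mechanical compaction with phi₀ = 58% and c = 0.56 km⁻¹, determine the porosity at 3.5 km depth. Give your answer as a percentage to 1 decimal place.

8.2%

phi = phi₀·exp(−c·d) = 0.58 × exp(−0.56 × 3.5) = 0.58 × exp(−1.96)
  = 0.58 × 0.1409 = 0.0817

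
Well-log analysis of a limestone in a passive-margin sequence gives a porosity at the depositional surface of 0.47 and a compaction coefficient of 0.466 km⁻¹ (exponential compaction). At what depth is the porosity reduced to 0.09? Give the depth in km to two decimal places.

3.55 km

Invert Athy's law: d = ln(n₀/n) / β
d = ln(0.47/0.09) / 0.466 = ln(5.222) / 0.466 = 1.6529 / 0.466 = 3.547 km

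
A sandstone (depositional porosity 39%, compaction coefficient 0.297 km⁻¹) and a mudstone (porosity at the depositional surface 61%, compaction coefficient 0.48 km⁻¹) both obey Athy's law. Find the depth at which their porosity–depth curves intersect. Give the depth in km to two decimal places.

Set phi₀ₐ e^(−kₐd) = phi₀ᵦ e^(−kᵦd) ⇒ ln(phi₀ₐ/phi₀ᵦ) = (kₐ − kᵦ)·d
d = ln(0.39/0.61) / (0.297 − 0.48) = -0.4473 / -0.183 = 2.444 km

2.44 km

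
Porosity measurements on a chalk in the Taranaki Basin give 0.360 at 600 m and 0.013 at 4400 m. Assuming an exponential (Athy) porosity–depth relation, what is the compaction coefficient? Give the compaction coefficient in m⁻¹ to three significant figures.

Working in km (1 km = 1000 m; k in km⁻¹ = k in m⁻¹ × 1000):
Athy: phi(d) = phi₀ e^(−kd) ⇒ phi₁/phi₂ = e^{k(d₂−d₁)} ⇒ k = ln(phi₁/phi₂)/(d₂−d₁)
k = ln(0.36/0.013) / (4.4 − 0.6) = ln(27.69) / 3.8 = 3.3212 / 3.8 = 0.874 km⁻¹

0.000874 m⁻¹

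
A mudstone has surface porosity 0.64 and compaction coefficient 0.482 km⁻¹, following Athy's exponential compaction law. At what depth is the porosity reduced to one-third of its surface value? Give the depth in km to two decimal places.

2.28 km

φ/φ₀ = 1/3 ⇒ exp(−β·z) = 1/3 ⇒ z = ln(3) / β
z = 1.0986 / 0.482 = 2.279 km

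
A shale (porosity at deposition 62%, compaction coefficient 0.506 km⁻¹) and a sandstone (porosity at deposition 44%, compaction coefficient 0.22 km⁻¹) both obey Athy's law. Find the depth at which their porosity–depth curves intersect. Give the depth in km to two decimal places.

Set phi₀ₐ e^(−kₐZ) = phi₀ᵦ e^(−kᵦZ) ⇒ ln(phi₀ₐ/phi₀ᵦ) = (kₐ − kᵦ)·Z
Z = ln(0.62/0.44) / (0.506 − 0.22) = 0.3429 / 0.286 = 1.199 km

1.20 km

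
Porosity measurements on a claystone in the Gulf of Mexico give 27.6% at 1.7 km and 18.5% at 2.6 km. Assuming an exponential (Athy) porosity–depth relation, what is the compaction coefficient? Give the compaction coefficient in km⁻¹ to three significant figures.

0.444 km⁻¹

Athy: phi(d) = phi₀ e^(−kd) ⇒ phi₁/phi₂ = e^{k(d₂−d₁)} ⇒ k = ln(phi₁/phi₂)/(d₂−d₁)
k = ln(0.276/0.185) / (2.6 − 1.7) = ln(1.492) / 0.9 = 0.4000 / 0.9 = 0.4445 km⁻¹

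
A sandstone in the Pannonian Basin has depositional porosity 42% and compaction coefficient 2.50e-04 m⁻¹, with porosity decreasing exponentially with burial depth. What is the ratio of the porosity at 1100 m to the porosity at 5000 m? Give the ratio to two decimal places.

2.65

Working in km (1 km = 1000 m; β in km⁻¹ = β in m⁻¹ × 1000):
n(z₁)/n(z₂) = e^(−β·z₁)/e^(−β·z₂) = e^{β(z₂−z₁)}
= exp(0.25 × 3.9) = exp(0.975) = 2.6512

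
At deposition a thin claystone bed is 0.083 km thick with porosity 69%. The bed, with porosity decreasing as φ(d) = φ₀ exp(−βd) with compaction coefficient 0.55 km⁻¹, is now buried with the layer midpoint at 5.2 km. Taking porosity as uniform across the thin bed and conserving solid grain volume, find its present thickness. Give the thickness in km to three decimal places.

Porosity at 5.2 km: φ = 0.69·exp(−0.55×5.2) = 0.0395
Solid-volume conservation: h(1−φ) = h₀(1−φ₀) ⇒ h = h₀·(1−φ₀)/(1−φ)
h = 0.083 × (1 − 0.69)/(1 − 0.0395) = 0.083 × 0.3228 = 0.0268 km

0.027 km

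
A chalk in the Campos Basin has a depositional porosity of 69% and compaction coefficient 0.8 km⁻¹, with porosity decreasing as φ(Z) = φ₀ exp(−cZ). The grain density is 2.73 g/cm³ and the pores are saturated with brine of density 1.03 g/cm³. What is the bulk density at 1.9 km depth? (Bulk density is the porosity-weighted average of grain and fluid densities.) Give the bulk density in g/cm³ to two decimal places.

2.47 g/cm³

Porosity at depth: φ = 0.69·exp(−0.8×1.9) = 0.69×0.2187 = 0.1509
Bulk density: ρ_b = (1−φ)ρ_g + φ·ρ_f = 0.8491×2.73 + 0.1509×1.03
       = 2.318 + 0.155 = 2.473 g/cm³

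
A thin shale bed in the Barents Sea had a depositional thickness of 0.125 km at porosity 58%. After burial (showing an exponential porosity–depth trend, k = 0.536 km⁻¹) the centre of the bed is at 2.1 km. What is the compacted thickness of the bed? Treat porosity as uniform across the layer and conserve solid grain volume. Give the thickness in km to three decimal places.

0.065 km

Porosity at 2.1 km: n = 0.58·exp(−0.536×2.1) = 0.1882
Solid-volume conservation: h(1−n) = h₀(1−n₀) ⇒ h = h₀·(1−n₀)/(1−n)
h = 0.125 × (1 − 0.58)/(1 − 0.1882) = 0.125 × 0.5174 = 0.0647 km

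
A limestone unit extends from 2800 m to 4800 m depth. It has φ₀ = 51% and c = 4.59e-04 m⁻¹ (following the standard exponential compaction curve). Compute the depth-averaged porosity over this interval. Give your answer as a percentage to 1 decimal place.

Working in km (1 km = 1000 m; c in km⁻¹ = c in m⁻¹ × 1000):
⟨φ⟩ = (1/(Z₂−Z₁)) ∫ φ₀ e^(−cZ) dZ = φ₀·(e^(−c·Z₁) − e^(−c·Z₂)) / (c·(Z₂−Z₁))
e^(−0.459×2.8) = 0.2766; e^(−0.459×4.8) = 0.1104
⟨φ⟩ = 0.51 × (0.2766 − 0.1104) / (0.459 × 2) = 0.51 × 0.1810 = 0.0923

9.2%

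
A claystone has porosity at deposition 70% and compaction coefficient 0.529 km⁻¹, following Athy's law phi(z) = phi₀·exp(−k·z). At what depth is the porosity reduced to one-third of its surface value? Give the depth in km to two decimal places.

phi/phi₀ = 1/3 ⇒ exp(−k·z) = 1/3 ⇒ z = ln(3) / k
z = 1.0986 / 0.529 = 2.077 km

2.08 km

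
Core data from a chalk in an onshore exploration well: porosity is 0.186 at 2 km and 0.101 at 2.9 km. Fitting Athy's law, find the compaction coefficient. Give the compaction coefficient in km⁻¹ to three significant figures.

0.678 km⁻¹

Athy: phi(d) = phi₀ e^(−cd) ⇒ phi₁/phi₂ = e^{c(d₂−d₁)} ⇒ c = ln(phi₁/phi₂)/(d₂−d₁)
c = ln(0.186/0.101) / (2.9 − 2) = ln(1.842) / 0.9 = 0.6106 / 0.9 = 0.6785 km⁻¹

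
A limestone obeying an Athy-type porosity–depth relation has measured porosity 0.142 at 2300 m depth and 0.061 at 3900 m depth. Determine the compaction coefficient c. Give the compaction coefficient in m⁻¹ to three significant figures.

0.000528 m⁻¹

Working in km (1 km = 1000 m; c in km⁻¹ = c in m⁻¹ × 1000):
Athy: phi(z) = phi₀ e^(−cz) ⇒ phi₁/phi₂ = e^{c(z₂−z₁)} ⇒ c = ln(phi₁/phi₂)/(z₂−z₁)
c = ln(0.142/0.061) / (3.9 − 2.3) = ln(2.328) / 1.6 = 0.8450 / 1.6 = 0.5281 km⁻¹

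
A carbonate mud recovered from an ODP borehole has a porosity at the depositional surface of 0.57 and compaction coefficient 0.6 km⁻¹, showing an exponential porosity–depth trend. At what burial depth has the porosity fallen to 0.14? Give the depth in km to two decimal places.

Invert Athy's law: d = ln(n₀/n) / k
d = ln(0.57/0.14) / 0.6 = ln(4.071) / 0.6 = 1.4040 / 0.6 = 2.340 km

2.34 km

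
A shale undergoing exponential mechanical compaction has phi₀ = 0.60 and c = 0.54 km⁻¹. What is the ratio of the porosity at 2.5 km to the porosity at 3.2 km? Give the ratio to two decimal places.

1.46

phi(z₁)/phi(z₂) = e^(−c·z₁)/e^(−c·z₂) = e^{c(z₂−z₁)}
= exp(0.54 × 0.7) = exp(0.378) = 1.4594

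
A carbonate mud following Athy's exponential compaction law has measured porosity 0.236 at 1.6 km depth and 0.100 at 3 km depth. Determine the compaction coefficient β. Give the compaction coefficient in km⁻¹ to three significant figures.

0.613 km⁻¹

Athy: n(d) = n₀ e^(−βd) ⇒ n₁/n₂ = e^{β(d₂−d₁)} ⇒ β = ln(n₁/n₂)/(d₂−d₁)
β = ln(0.236/0.1) / (3 − 1.6) = ln(2.36) / 1.4 = 0.8587 / 1.4 = 0.6133 km⁻¹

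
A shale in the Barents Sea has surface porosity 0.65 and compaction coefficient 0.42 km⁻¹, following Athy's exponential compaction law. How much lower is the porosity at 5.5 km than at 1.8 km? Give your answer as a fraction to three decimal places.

0.241

φ(1.8) = 0.65·e^(−0.42×1.8) = 0.3052
φ(5.5) = 0.65·e^(−0.42×5.5) = 0.0645
Δφ = 0.3052 − 0.0645 = 0.2407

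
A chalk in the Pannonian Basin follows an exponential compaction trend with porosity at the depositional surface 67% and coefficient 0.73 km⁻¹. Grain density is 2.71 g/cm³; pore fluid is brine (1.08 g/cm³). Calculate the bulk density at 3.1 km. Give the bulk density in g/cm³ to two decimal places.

2.60 g/cm³

Porosity at depth: n = 0.67·exp(−0.73×3.1) = 0.67×0.1040 = 0.0697
Bulk density: ρ_b = (1−n)ρ_g + n·ρ_f = 0.9303×2.71 + 0.0697×1.08
       = 2.521 + 0.075 = 2.596 g/cm³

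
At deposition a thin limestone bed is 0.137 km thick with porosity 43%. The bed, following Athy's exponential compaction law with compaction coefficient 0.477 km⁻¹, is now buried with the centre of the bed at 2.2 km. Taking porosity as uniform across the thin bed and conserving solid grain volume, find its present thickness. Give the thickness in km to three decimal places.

0.092 km

Porosity at 2.2 km: n = 0.43·exp(−0.477×2.2) = 0.1506
Solid-volume conservation: h(1−n) = h₀(1−n₀) ⇒ h = h₀·(1−n₀)/(1−n)
h = 0.137 × (1 − 0.43)/(1 − 0.1506) = 0.137 × 0.6710 = 0.0919 km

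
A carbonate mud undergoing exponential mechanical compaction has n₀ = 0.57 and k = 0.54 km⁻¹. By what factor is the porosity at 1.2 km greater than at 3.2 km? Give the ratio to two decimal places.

2.94

n(Z₁)/n(Z₂) = e^(−k·Z₁)/e^(−k·Z₂) = e^{k(Z₂−Z₁)}
= exp(0.54 × 2) = exp(1.08) = 2.9447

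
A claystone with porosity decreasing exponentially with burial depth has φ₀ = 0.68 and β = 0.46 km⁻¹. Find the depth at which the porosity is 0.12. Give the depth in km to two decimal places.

Invert Athy's law: Z = ln(φ₀/φ) / β
Z = ln(0.68/0.12) / 0.46 = ln(5.667) / 0.46 = 1.7346 / 0.46 = 3.771 km

3.77 km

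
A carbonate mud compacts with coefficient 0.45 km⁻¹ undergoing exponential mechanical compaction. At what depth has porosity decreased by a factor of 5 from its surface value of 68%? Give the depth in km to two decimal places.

n/n₀ = 1/5 ⇒ exp(−β·d) = 1/5 ⇒ d = ln(5) / β
d = 1.6094 / 0.45 = 3.577 km

3.58 km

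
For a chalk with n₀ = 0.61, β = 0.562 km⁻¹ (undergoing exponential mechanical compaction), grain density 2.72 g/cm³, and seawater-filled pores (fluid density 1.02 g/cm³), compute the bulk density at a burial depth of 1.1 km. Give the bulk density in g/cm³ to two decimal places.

Porosity at depth: n = 0.61·exp(−0.562×1.1) = 0.61×0.5389 = 0.3287
Bulk density: ρ_b = (1−n)ρ_g + n·ρ_f = 0.6713×2.72 + 0.3287×1.02
       = 1.826 + 0.335 = 2.161 g/cm³

2.16 g/cm³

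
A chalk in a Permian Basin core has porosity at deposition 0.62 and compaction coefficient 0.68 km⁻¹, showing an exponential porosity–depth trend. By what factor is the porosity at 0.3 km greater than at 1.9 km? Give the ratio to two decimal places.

phi(z₁)/phi(z₂) = e^(−β·z₁)/e^(−β·z₂) = e^{β(z₂−z₁)}
= exp(0.68 × 1.6) = exp(1.088) = 2.9683

2.97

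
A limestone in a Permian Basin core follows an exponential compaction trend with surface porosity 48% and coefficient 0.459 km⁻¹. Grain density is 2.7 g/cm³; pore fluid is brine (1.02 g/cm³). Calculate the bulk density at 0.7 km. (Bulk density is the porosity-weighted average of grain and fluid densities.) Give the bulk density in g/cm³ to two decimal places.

2.12 g/cm³

Porosity at depth: n = 0.48·exp(−0.459×0.7) = 0.48×0.7252 = 0.3481
Bulk density: ρ_b = (1−n)ρ_g + n·ρ_f = 0.6519×2.7 + 0.3481×1.02
       = 1.760 + 0.355 = 2.115 g/cm³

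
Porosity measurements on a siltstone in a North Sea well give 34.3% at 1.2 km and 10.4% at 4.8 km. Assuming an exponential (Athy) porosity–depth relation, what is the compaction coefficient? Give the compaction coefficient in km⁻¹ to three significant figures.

0.331 km⁻¹

Athy: phi(d) = phi₀ e^(−kd) ⇒ phi₁/phi₂ = e^{k(d₂−d₁)} ⇒ k = ln(phi₁/phi₂)/(d₂−d₁)
k = ln(0.343/0.104) / (4.8 − 1.2) = ln(3.298) / 3.6 = 1.1933 / 3.6 = 0.3315 km⁻¹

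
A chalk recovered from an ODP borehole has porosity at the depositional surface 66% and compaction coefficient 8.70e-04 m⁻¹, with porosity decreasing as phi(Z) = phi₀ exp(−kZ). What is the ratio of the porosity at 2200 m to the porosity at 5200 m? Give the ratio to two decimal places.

Working in km (1 km = 1000 m; k in km⁻¹ = k in m⁻¹ × 1000):
phi(Z₁)/phi(Z₂) = e^(−k·Z₁)/e^(−k·Z₂) = e^{k(Z₂−Z₁)}
= exp(0.87 × 3) = exp(2.61) = 13.5991

13.60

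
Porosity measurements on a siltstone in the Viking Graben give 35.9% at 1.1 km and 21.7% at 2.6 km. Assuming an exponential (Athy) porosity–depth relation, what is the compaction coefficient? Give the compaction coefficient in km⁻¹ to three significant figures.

Athy: phi(Z) = phi₀ e^(−kZ) ⇒ phi₁/phi₂ = e^{k(Z₂−Z₁)} ⇒ k = ln(phi₁/phi₂)/(Z₂−Z₁)
k = ln(0.359/0.217) / (2.6 − 1.1) = ln(1.654) / 1.5 = 0.5034 / 1.5 = 0.3356 km⁻¹

0.336 km⁻¹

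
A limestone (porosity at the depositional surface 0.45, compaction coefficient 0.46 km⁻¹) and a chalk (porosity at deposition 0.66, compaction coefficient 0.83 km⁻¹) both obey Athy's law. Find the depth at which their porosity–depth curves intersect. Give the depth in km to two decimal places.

1.04 km

Set φ₀ₐ e^(−cₐd) = φ₀ᵦ e^(−cᵦd) ⇒ ln(φ₀ₐ/φ₀ᵦ) = (cₐ − cᵦ)·d
d = ln(0.45/0.66) / (0.46 − 0.83) = -0.3830 / -0.37 = 1.035 km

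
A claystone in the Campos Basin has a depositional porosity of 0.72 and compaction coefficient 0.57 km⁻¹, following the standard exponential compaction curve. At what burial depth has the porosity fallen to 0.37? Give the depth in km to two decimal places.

1.17 km

Invert Athy's law: Z = ln(φ₀/φ) / k
Z = ln(0.72/0.37) / 0.57 = ln(1.946) / 0.57 = 0.6657 / 0.57 = 1.168 km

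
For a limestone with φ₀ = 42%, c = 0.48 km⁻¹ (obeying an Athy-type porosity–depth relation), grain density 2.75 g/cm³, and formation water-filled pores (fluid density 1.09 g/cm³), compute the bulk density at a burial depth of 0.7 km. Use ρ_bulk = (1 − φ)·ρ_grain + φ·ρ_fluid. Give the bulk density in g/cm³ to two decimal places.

Porosity at depth: φ = 0.42·exp(−0.48×0.7) = 0.42×0.7146 = 0.3001
Bulk density: ρ_b = (1−φ)ρ_g + φ·ρ_f = 0.6999×2.75 + 0.3001×1.09
       = 1.925 + 0.327 = 2.252 g/cm³

2.25 g/cm³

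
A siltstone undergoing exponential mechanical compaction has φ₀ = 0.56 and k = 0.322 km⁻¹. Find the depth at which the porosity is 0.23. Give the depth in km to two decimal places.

Invert Athy's law: z = ln(φ₀/φ) / k
z = ln(0.56/0.23) / 0.322 = ln(2.435) / 0.322 = 0.8899 / 0.322 = 2.764 km

2.76 km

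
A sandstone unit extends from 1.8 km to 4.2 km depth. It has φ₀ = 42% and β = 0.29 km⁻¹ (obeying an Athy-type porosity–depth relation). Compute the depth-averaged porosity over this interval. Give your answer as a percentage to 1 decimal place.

18.0%

⟨φ⟩ = (1/(Z₂−Z₁)) ∫ φ₀ e^(−βZ) dZ = φ₀·(e^(−β·Z₁) − e^(−β·Z₂)) / (β·(Z₂−Z₁))
e^(−0.29×1.8) = 0.5933; e^(−0.29×4.2) = 0.2958
⟨φ⟩ = 0.42 × (0.5933 − 0.2958) / (0.29 × 2.4) = 0.42 × 0.4275 = 0.1795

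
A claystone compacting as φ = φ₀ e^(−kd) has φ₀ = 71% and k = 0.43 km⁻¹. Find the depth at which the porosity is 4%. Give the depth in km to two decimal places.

Invert Athy's law: d = ln(φ₀/φ) / k
d = ln(0.71/0.04) / 0.43 = ln(17.75) / 0.43 = 2.8764 / 0.43 = 6.689 km

6.69 km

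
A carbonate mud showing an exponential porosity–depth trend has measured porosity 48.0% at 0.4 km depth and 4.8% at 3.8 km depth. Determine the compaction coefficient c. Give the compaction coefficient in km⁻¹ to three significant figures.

0.677 km⁻¹

Athy: n(z) = n₀ e^(−cz) ⇒ n₁/n₂ = e^{c(z₂−z₁)} ⇒ c = ln(n₁/n₂)/(z₂−z₁)
c = ln(0.48/0.048) / (3.8 − 0.4) = ln(10) / 3.4 = 2.3026 / 3.4 = 0.6772 km⁻¹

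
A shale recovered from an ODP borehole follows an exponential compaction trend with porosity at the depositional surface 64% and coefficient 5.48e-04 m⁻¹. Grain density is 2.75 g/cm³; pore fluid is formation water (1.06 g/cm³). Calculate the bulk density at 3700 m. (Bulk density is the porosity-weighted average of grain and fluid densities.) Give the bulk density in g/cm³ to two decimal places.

Working in km (1 km = 1000 m; c in km⁻¹ = c in m⁻¹ × 1000):
Porosity at depth: φ = 0.64·exp(−0.548×3.7) = 0.64×0.1317 = 0.0843
Bulk density: ρ_b = (1−φ)ρ_g + φ·ρ_f = 0.9157×2.75 + 0.0843×1.06
       = 2.518 + 0.089 = 2.608 g/cm³

2.61 g/cm³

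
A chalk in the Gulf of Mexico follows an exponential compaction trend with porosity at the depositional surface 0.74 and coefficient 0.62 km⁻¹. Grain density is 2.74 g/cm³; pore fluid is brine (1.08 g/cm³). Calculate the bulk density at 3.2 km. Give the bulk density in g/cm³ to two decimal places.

Porosity at depth: n = 0.74·exp(−0.62×3.2) = 0.74×0.1375 = 0.1018
Bulk density: ρ_b = (1−n)ρ_g + n·ρ_f = 0.8982×2.74 + 0.1018×1.08
       = 2.461 + 0.110 = 2.571 g/cm³

2.57 g/cm³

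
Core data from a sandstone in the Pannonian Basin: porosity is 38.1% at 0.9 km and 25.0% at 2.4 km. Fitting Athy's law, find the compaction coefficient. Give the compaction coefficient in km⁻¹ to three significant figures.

Athy: n(Z) = n₀ e^(−cZ) ⇒ n₁/n₂ = e^{c(Z₂−Z₁)} ⇒ c = ln(n₁/n₂)/(Z₂−Z₁)
c = ln(0.381/0.25) / (2.4 − 0.9) = ln(1.524) / 1.5 = 0.4213 / 1.5 = 0.2809 km⁻¹

0.281 km⁻¹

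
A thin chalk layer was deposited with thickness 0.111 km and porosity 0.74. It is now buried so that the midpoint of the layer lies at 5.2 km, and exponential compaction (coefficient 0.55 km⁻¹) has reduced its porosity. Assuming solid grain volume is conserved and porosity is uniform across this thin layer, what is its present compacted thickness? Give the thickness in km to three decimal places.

Porosity at 5.2 km: phi = 0.74·exp(−0.55×5.2) = 0.0424
Solid-volume conservation: h(1−phi) = h₀(1−phi₀) ⇒ h = h₀·(1−phi₀)/(1−phi)
h = 0.111 × (1 − 0.74)/(1 − 0.0424) = 0.111 × 0.2715 = 0.0301 km

0.030 km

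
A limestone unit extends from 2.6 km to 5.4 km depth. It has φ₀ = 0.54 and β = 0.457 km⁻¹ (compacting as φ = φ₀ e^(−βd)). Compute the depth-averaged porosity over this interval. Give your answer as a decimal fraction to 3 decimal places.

⟨φ⟩ = (1/(d₂−d₁)) ∫ φ₀ e^(−βd) dd = φ₀·(e^(−β·d₁) − e^(−β·d₂)) / (β·(d₂−d₁))
e^(−0.457×2.6) = 0.3048; e^(−0.457×5.4) = 0.0848
⟨φ⟩ = 0.54 × (0.3048 − 0.0848) / (0.457 × 2.8) = 0.54 × 0.1719 = 0.0928

0.093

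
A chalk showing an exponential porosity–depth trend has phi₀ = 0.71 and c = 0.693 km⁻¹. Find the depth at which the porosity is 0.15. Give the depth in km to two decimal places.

2.24 km

Invert Athy's law: Z = ln(phi₀/phi) / c
Z = ln(0.71/0.15) / 0.693 = ln(4.733) / 0.693 = 1.5546 / 0.693 = 2.243 km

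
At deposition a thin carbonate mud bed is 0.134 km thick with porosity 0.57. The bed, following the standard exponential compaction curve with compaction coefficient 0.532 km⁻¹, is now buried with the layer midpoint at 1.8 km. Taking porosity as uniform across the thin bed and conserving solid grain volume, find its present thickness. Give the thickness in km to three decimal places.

0.074 km

Porosity at 1.8 km: phi = 0.57·exp(−0.532×1.8) = 0.2188
Solid-volume conservation: h(1−phi) = h₀(1−phi₀) ⇒ h = h₀·(1−phi₀)/(1−phi)
h = 0.134 × (1 − 0.57)/(1 − 0.2188) = 0.134 × 0.5504 = 0.0738 km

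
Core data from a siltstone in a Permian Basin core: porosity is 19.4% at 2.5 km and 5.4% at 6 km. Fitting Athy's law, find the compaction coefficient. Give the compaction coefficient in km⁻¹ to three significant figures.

Athy: n(Z) = n₀ e^(−kZ) ⇒ n₁/n₂ = e^{k(Z₂−Z₁)} ⇒ k = ln(n₁/n₂)/(Z₂−Z₁)
k = ln(0.194/0.054) / (6 − 2.5) = ln(3.593) / 3.5 = 1.2789 / 3.5 = 0.3654 km⁻¹

0.365 km⁻¹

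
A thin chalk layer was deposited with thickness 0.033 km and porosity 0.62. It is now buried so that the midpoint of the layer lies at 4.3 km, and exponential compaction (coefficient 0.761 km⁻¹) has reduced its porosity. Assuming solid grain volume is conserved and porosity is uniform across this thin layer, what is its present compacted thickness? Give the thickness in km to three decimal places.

Porosity at 4.3 km: phi = 0.62·exp(−0.761×4.3) = 0.0235
Solid-volume conservation: h(1−phi) = h₀(1−phi₀) ⇒ h = h₀·(1−phi₀)/(1−phi)
h = 0.033 × (1 − 0.62)/(1 − 0.0235) = 0.033 × 0.3891 = 0.0128 km

0.013 km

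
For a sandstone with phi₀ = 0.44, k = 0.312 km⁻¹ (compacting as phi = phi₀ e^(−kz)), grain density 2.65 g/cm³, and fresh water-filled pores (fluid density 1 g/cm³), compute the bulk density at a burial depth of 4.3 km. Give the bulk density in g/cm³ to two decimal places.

Porosity at depth: phi = 0.44·exp(−0.312×4.3) = 0.44×0.2614 = 0.1150
Bulk density: ρ_b = (1−phi)ρ_g + phi·ρ_f = 0.8850×2.65 + 0.1150×1
       = 2.345 + 0.115 = 2.460 g/cm³

2.46 g/cm³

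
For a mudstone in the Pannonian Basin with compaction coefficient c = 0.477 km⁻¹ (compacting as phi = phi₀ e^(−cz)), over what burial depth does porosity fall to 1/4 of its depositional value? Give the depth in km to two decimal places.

2.91 km

phi/phi₀ = 1/4 ⇒ exp(−c·z) = 1/4 ⇒ z = ln(4) / c
z = 1.3863 / 0.477 = 2.906 km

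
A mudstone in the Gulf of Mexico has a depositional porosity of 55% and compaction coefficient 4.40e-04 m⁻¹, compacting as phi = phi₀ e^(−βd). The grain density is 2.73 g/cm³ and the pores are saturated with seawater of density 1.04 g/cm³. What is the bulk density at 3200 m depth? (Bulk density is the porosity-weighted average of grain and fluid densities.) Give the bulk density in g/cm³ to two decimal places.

Working in km (1 km = 1000 m; β in km⁻¹ = β in m⁻¹ × 1000):
Porosity at depth: phi = 0.55·exp(−0.44×3.2) = 0.55×0.2446 = 0.1345
Bulk density: ρ_b = (1−phi)ρ_g + phi·ρ_f = 0.8655×2.73 + 0.1345×1.04
       = 2.363 + 0.140 = 2.503 g/cm³

2.50 g/cm³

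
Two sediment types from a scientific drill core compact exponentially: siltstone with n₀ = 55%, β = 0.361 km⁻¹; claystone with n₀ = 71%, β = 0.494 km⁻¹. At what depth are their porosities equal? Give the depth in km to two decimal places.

Set n₀ₐ e^(−βₐd) = n₀ᵦ e^(−βᵦd) ⇒ ln(n₀ₐ/n₀ᵦ) = (βₐ − βᵦ)·d
d = ln(0.55/0.71) / (0.361 − 0.494) = -0.2553 / -0.133 = 1.920 km

1.92 km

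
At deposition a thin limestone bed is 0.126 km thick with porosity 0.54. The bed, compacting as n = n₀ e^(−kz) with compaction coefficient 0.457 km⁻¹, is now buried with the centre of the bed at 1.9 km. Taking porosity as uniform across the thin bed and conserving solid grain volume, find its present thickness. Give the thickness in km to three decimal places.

Porosity at 1.9 km: n = 0.54·exp(−0.457×1.9) = 0.2266
Solid-volume conservation: h(1−n) = h₀(1−n₀) ⇒ h = h₀·(1−n₀)/(1−n)
h = 0.126 × (1 − 0.54)/(1 − 0.2266) = 0.126 × 0.5948 = 0.0749 km

0.075 km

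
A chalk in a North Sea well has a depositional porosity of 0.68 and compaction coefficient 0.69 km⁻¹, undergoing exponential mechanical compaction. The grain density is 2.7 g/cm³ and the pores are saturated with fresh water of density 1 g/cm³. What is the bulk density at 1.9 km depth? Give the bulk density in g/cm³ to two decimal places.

Porosity at depth: phi = 0.68·exp(−0.69×1.9) = 0.68×0.2696 = 0.1833
Bulk density: ρ_b = (1−phi)ρ_g + phi·ρ_f = 0.8167×2.7 + 0.1833×1
       = 2.205 + 0.183 = 2.388 g/cm³

2.39 g/cm³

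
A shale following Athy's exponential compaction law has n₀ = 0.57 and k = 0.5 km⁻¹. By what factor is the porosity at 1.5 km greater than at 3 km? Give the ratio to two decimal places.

2.12

n(z₁)/n(z₂) = e^(−k·z₁)/e^(−k·z₂) = e^{k(z₂−z₁)}
= exp(0.5 × 1.5) = exp(0.75) = 2.1170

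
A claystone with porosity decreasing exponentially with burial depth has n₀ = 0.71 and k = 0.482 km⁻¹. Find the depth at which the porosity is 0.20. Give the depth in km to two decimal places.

2.63 km

Invert Athy's law: z = ln(n₀/n) / k
z = ln(0.71/0.2) / 0.482 = ln(3.55) / 0.482 = 1.2669 / 0.482 = 2.629 km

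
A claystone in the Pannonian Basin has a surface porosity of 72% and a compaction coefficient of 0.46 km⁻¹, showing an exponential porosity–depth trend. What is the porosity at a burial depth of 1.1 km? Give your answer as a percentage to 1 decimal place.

n = n₀·exp(−k·Z) = 0.72 × exp(−0.46 × 1.1) = 0.72 × exp(−0.506)
  = 0.72 × 0.6029 = 0.4341

43.4%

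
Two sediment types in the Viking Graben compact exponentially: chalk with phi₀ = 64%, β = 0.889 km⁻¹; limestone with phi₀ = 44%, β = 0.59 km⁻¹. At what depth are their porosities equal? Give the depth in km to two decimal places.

1.25 km

Set phi₀ₐ e^(−βₐZ) = phi₀ᵦ e^(−βᵦZ) ⇒ ln(phi₀ₐ/phi₀ᵦ) = (βₐ − βᵦ)·Z
Z = ln(0.64/0.44) / (0.889 − 0.59) = 0.3747 / 0.299 = 1.253 km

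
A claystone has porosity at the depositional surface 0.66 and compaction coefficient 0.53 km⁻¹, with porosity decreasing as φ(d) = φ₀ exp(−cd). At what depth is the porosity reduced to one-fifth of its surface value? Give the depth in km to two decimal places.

3.04 km

φ/φ₀ = 1/5 ⇒ exp(−c·d) = 1/5 ⇒ d = ln(5) / c
d = 1.6094 / 0.53 = 3.037 km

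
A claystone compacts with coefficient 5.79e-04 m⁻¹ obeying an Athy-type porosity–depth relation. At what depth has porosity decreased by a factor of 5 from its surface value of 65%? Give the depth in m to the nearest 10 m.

2780 m

Working in km (1 km = 1000 m; β in km⁻¹ = β in m⁻¹ × 1000):
phi/phi₀ = 1/5 ⇒ exp(−β·Z) = 1/5 ⇒ Z = ln(5) / β
Z = 1.6094 / 0.579 = 2.780 km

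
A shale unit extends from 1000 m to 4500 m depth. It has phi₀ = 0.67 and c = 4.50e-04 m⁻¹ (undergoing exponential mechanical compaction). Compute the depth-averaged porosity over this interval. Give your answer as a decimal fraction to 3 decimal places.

0.215

Working in km (1 km = 1000 m; c in km⁻¹ = c in m⁻¹ × 1000):
⟨phi⟩ = (1/(z₂−z₁)) ∫ phi₀ e^(−cz) dz = phi₀·(e^(−c·z₁) − e^(−c·z₂)) / (c·(z₂−z₁))
e^(−0.45×1) = 0.6376; e^(−0.45×4.5) = 0.1320
⟨phi⟩ = 0.67 × (0.6376 − 0.1320) / (0.45 × 3.5) = 0.67 × 0.3210 = 0.2151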